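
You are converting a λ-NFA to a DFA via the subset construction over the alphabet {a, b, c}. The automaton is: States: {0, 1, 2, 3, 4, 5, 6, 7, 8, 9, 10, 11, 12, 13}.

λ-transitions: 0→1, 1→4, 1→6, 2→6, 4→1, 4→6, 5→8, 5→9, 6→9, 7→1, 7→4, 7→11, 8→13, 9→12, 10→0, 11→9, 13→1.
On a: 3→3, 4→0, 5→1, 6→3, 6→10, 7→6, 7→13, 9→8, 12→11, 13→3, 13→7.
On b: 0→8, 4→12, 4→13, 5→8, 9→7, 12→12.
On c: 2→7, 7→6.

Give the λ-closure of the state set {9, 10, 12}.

Start with {9, 10, 12}.
From 10 via λ: add 0.
From 0 via λ: add 1.
From 1 via λ: add 4, 6.
No new states can be added; the closed set is {0, 1, 4, 6, 9, 10, 12}.

{0, 1, 4, 6, 9, 10, 12}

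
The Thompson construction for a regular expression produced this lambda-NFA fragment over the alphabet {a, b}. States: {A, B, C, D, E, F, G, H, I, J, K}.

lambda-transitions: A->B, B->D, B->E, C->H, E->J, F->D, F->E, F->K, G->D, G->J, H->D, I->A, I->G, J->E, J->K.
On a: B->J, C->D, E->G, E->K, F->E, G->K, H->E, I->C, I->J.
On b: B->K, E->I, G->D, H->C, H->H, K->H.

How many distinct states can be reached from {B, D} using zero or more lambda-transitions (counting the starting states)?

5

Start with {B, D}.
From B via lambda: add E.
From E via lambda: add J.
From J via lambda: add K.
lambda-closure = {B, D, E, J, K}, which has 5 states.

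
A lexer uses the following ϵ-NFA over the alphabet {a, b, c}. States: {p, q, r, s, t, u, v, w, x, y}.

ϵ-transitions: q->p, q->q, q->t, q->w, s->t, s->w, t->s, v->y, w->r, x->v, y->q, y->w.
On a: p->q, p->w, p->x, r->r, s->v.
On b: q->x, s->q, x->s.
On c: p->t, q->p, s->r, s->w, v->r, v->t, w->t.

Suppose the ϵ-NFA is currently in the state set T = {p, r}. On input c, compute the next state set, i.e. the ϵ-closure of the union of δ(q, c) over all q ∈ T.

{r, s, t, w}

p on c → {t}.
No c-transition from r.
Union after reading c: {t}.
Now take the ϵ-closure:
From t via ϵ: add s.
From s via ϵ: add w.
From w via ϵ: add r.
No new states can be added; the closed set is {r, s, t, w}.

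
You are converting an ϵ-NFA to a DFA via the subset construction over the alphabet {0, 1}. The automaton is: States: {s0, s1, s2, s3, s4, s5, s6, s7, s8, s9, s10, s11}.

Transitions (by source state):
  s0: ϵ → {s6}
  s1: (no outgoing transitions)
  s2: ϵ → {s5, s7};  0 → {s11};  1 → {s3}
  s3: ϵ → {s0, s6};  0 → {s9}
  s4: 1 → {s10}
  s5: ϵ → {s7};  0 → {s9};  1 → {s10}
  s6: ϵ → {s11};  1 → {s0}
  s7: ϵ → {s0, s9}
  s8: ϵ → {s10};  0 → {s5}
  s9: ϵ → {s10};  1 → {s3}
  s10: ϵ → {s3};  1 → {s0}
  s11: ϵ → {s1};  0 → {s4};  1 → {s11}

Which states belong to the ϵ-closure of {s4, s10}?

Start with {s4, s10}.
From s10 via ϵ: add s3.
From s3 via ϵ: add s0, s6.
From s6 via ϵ: add s11.
From s11 via ϵ: add s1.
No new states can be added; the closed set is {s0, s1, s3, s4, s6, s10, s11}.

{s0, s1, s3, s4, s6, s10, s11}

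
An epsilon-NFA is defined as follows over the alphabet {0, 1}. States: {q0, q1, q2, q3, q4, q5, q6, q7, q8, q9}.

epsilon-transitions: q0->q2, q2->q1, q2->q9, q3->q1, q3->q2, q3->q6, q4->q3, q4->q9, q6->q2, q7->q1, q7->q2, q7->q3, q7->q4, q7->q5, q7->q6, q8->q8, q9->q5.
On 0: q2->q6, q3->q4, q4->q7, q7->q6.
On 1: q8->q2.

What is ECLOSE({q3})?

Start with {q3}.
From q3 via epsilon: add q1, q2, q6.
From q2 via epsilon: add q9.
From q9 via epsilon: add q5.
No new states can be added; the closed set is {q1, q2, q3, q5, q6, q9}.

{q1, q2, q3, q5, q6, q9}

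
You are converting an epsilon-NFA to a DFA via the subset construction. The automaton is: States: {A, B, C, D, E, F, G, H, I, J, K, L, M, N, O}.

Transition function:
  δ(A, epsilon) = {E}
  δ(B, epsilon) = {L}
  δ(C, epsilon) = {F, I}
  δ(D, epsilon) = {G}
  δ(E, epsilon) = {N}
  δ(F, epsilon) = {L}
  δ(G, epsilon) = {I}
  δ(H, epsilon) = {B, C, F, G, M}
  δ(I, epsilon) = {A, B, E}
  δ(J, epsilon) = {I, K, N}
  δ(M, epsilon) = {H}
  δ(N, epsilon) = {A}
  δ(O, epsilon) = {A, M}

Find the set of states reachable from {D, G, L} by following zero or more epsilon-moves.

{A, B, D, E, G, I, L, N}

Start with {D, G, L}.
From G via epsilon: add I.
From I via epsilon: add A, B, E.
From E via epsilon: add N.
No new states can be added; the closed set is {A, B, D, E, G, I, L, N}.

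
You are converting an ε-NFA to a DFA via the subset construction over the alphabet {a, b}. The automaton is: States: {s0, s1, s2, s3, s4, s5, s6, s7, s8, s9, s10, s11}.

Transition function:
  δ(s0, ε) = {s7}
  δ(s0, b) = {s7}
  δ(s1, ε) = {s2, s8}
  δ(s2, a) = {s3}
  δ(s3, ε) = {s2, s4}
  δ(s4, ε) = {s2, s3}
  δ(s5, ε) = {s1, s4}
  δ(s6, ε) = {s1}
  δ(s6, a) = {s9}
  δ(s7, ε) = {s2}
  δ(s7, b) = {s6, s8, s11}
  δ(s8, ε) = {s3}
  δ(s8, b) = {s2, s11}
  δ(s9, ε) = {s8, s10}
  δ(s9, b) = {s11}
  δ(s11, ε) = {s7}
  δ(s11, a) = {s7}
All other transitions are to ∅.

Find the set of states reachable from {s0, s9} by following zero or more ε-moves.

Start with {s0, s9}.
From s0 via ε: add s7.
From s9 via ε: add s8, s10.
From s7 via ε: add s2.
From s8 via ε: add s3.
From s3 via ε: add s4.
No new states can be added; the closed set is {s0, s2, s3, s4, s7, s8, s9, s10}.

{s0, s2, s3, s4, s7, s8, s9, s10}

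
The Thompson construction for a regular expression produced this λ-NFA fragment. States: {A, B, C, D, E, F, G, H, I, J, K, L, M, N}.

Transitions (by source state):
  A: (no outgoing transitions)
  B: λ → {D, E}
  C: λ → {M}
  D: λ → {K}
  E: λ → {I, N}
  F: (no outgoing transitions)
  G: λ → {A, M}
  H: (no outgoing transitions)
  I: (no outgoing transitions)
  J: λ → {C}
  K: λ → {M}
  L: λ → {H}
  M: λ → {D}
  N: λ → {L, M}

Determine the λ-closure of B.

Start with {B}.
From B via λ: add D, E.
From D via λ: add K.
From E via λ: add I, N.
From K via λ: add M.
From N via λ: add L.
From L via λ: add H.
No new states can be added; the closed set is {B, D, E, H, I, K, L, M, N}.

{B, D, E, H, I, K, L, M, N}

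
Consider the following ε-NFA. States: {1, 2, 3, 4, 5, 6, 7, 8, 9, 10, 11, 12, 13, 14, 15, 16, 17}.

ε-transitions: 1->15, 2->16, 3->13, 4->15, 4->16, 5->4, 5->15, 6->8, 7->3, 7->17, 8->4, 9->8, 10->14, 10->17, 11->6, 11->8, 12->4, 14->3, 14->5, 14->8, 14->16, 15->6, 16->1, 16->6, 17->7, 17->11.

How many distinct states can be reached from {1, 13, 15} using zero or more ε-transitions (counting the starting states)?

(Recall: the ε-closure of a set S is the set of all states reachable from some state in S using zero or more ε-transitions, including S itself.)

7

Start with {1, 13, 15}.
From 15 via ε: add 6.
From 6 via ε: add 8.
From 8 via ε: add 4.
From 4 via ε: add 16.
ε-closure = {1, 4, 6, 8, 13, 15, 16}, which has 7 states.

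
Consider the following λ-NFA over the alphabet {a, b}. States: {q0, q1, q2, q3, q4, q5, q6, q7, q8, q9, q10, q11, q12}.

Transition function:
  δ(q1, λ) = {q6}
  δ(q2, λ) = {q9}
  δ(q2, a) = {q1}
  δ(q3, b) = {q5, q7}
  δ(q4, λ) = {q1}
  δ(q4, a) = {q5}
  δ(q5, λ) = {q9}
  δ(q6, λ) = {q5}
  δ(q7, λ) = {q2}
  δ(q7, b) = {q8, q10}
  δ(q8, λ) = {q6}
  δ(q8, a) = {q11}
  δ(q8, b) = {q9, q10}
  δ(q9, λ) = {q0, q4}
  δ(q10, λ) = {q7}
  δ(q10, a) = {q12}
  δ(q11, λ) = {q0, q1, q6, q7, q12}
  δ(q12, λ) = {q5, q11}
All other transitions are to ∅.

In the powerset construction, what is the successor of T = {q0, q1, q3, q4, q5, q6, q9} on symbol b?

{q0, q1, q2, q4, q5, q6, q7, q9}

q3 on b → {q5, q7}.
No b-transition from q0, q1, q4, q5, q6, q9.
Union after reading b: {q5, q7}.
Now take the λ-closure:
From q5 via λ: add q9.
From q7 via λ: add q2.
From q9 via λ: add q0, q4.
From q4 via λ: add q1.
From q1 via λ: add q6.
No new states can be added; the closed set is {q0, q1, q2, q4, q5, q6, q7, q9}.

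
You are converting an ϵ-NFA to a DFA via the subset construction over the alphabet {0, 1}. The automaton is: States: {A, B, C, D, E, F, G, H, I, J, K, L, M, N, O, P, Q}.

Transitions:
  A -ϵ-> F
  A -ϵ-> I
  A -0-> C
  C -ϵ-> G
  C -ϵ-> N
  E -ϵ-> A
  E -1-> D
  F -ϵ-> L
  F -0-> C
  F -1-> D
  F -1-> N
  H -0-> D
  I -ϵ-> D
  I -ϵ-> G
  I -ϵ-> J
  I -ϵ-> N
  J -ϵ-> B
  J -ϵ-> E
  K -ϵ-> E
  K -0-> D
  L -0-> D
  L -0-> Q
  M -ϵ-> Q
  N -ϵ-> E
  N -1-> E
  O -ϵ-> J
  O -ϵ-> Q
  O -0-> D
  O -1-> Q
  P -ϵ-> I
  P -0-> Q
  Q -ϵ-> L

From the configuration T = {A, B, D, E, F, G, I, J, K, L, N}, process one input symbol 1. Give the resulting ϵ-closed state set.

{A, B, D, E, F, G, I, J, L, N}

E on 1 → {D}.
F on 1 → {D, N}.
N on 1 → {E}.
No 1-transition from A, B, D, G, I, J, K, L.
Union after reading 1: {D, E, N}.
Now take the ϵ-closure:
From E via ϵ: add A.
From A via ϵ: add F, I.
From F via ϵ: add L.
From I via ϵ: add G, J.
From J via ϵ: add B.
No new states can be added; the closed set is {A, B, D, E, F, G, I, J, L, N}.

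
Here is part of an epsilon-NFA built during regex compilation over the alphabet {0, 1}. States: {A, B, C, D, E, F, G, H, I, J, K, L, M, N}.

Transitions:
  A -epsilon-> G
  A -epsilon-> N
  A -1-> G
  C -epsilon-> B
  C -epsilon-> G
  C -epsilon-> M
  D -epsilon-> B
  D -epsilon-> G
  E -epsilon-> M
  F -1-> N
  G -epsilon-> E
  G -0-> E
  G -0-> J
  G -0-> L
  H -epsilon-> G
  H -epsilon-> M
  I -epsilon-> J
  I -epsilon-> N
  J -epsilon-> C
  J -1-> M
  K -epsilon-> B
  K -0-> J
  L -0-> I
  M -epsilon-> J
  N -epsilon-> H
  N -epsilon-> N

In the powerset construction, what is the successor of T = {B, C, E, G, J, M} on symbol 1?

J on 1 → {M}.
No 1-transition from B, C, E, G, M.
Union after reading 1: {M}.
Now take the epsilon-closure:
From M via epsilon: add J.
From J via epsilon: add C.
From C via epsilon: add B, G.
From G via epsilon: add E.
No new states can be added; the closed set is {B, C, E, G, J, M}.

{B, C, E, G, J, M}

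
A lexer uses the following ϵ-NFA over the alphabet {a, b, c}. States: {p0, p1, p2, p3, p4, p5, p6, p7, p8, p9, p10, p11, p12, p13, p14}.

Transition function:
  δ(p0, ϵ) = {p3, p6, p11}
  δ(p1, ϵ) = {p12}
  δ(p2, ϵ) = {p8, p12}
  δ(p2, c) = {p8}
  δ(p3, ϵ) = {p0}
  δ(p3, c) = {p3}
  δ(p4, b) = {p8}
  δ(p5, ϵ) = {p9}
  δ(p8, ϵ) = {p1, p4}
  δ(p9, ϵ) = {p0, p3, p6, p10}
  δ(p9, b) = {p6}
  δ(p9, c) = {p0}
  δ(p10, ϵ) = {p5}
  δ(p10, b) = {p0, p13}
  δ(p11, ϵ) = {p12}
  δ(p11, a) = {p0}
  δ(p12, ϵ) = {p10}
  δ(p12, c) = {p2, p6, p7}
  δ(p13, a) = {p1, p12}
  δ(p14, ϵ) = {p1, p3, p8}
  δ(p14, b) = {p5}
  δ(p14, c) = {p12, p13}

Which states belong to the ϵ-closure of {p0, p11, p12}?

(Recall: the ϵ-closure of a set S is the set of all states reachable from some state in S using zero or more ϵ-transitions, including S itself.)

{p0, p3, p5, p6, p9, p10, p11, p12}

Start with {p0, p11, p12}.
From p0 via ϵ: add p3, p6.
From p12 via ϵ: add p10.
From p10 via ϵ: add p5.
From p5 via ϵ: add p9.
No new states can be added; the closed set is {p0, p3, p5, p6, p9, p10, p11, p12}.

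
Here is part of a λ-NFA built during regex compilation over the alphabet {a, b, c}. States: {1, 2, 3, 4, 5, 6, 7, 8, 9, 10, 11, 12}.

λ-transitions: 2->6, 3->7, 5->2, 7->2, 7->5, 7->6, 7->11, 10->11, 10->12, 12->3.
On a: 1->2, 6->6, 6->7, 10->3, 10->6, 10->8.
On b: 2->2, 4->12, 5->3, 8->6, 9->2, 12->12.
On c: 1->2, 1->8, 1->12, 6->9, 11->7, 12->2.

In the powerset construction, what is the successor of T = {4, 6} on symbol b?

{2, 3, 5, 6, 7, 11, 12}

4 on b → {12}.
No b-transition from 6.
Union after reading b: {12}.
Now take the λ-closure:
From 12 via λ: add 3.
From 3 via λ: add 7.
From 7 via λ: add 2, 5, 6, 11.
No new states can be added; the closed set is {2, 3, 5, 6, 7, 11, 12}.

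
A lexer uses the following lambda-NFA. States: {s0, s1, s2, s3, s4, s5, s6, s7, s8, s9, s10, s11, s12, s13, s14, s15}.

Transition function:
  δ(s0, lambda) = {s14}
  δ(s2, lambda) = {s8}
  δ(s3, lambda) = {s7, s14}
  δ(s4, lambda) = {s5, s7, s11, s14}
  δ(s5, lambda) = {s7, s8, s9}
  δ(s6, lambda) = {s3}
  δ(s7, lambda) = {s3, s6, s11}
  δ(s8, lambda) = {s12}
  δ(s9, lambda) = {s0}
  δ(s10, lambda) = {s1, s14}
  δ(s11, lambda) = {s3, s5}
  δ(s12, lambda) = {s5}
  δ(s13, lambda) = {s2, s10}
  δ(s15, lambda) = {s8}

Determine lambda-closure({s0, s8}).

{s0, s3, s5, s6, s7, s8, s9, s11, s12, s14}

Start with {s0, s8}.
From s0 via lambda: add s14.
From s8 via lambda: add s12.
From s12 via lambda: add s5.
From s5 via lambda: add s7, s9.
From s7 via lambda: add s3, s6, s11.
No new states can be added; the closed set is {s0, s3, s5, s6, s7, s8, s9, s11, s12, s14}.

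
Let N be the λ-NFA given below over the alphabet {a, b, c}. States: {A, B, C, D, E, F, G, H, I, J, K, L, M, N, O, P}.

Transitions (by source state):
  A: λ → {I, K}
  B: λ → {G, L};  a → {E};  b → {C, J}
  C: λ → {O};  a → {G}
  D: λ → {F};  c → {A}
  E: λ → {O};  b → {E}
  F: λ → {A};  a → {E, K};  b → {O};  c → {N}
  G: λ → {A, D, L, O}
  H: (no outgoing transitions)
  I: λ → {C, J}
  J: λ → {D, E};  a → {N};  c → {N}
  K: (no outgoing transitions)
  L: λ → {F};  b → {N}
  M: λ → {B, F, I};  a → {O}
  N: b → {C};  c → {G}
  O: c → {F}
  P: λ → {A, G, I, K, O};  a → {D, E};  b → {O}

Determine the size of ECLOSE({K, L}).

Start with {K, L}.
From L via λ: add F.
From F via λ: add A.
From A via λ: add I.
From I via λ: add C, J.
From C via λ: add O.
From J via λ: add D, E.
λ-closure = {A, C, D, E, F, I, J, K, L, O}, which has 10 states.

10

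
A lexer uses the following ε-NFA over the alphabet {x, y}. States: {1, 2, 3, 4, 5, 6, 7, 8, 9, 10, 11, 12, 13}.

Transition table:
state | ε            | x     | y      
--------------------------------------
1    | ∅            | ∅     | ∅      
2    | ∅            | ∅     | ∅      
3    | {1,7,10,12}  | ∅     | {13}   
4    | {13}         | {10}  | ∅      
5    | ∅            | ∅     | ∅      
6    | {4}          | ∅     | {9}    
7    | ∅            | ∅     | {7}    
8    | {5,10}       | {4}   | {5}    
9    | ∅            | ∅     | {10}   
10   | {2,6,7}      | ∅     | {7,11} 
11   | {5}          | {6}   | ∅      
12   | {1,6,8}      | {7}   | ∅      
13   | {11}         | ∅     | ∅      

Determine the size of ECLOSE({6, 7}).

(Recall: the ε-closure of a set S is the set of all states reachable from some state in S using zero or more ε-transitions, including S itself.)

Start with {6, 7}.
From 6 via ε: add 4.
From 4 via ε: add 13.
From 13 via ε: add 11.
From 11 via ε: add 5.
ε-closure = {4, 5, 6, 7, 11, 13}, which has 6 states.

6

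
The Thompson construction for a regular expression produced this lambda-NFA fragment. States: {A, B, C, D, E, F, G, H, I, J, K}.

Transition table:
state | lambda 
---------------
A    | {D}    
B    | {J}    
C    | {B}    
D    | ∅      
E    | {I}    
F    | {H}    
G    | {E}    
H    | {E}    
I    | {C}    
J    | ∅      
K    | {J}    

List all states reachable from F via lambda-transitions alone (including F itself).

Start with {F}.
From F via lambda: add H.
From H via lambda: add E.
From E via lambda: add I.
From I via lambda: add C.
From C via lambda: add B.
From B via lambda: add J.
No new states can be added; the closed set is {B, C, E, F, H, I, J}.

{B, C, E, F, H, I, J}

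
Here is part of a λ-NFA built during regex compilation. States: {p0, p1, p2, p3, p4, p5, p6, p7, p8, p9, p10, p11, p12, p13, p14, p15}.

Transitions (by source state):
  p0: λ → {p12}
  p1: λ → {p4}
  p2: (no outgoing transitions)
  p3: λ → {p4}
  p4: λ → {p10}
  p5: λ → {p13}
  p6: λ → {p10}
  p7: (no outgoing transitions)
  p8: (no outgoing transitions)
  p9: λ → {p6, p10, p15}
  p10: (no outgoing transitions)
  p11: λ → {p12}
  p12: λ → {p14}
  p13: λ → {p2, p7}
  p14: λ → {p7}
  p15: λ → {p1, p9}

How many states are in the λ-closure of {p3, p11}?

7

Start with {p3, p11}.
From p3 via λ: add p4.
From p11 via λ: add p12.
From p4 via λ: add p10.
From p12 via λ: add p14.
From p14 via λ: add p7.
λ-closure = {p3, p4, p7, p10, p11, p12, p14}, which has 7 states.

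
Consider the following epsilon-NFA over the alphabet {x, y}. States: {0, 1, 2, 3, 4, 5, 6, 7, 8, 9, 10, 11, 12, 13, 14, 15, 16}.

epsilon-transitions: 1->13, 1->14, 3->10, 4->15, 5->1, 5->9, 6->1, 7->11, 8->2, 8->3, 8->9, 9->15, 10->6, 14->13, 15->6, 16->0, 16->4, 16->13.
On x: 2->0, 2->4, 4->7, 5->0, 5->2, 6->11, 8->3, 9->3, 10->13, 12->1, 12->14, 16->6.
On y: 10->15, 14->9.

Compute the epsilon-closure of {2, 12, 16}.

{0, 1, 2, 4, 6, 12, 13, 14, 15, 16}

Start with {2, 12, 16}.
From 16 via epsilon: add 0, 4, 13.
From 4 via epsilon: add 15.
From 15 via epsilon: add 6.
From 6 via epsilon: add 1.
From 1 via epsilon: add 14.
No new states can be added; the closed set is {0, 1, 2, 4, 6, 12, 13, 14, 15, 16}.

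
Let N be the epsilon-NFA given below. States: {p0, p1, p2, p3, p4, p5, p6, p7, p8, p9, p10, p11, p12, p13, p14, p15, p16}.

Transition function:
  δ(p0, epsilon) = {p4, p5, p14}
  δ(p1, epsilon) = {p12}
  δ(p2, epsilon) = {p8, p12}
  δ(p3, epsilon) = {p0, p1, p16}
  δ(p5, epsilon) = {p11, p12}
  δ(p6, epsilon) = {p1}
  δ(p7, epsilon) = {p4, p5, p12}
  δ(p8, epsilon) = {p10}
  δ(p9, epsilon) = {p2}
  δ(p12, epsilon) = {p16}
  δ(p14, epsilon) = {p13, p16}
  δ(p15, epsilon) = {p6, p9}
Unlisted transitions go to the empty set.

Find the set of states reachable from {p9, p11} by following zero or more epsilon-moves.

{p2, p8, p9, p10, p11, p12, p16}

Start with {p9, p11}.
From p9 via epsilon: add p2.
From p2 via epsilon: add p8, p12.
From p8 via epsilon: add p10.
From p12 via epsilon: add p16.
No new states can be added; the closed set is {p2, p8, p9, p10, p11, p12, p16}.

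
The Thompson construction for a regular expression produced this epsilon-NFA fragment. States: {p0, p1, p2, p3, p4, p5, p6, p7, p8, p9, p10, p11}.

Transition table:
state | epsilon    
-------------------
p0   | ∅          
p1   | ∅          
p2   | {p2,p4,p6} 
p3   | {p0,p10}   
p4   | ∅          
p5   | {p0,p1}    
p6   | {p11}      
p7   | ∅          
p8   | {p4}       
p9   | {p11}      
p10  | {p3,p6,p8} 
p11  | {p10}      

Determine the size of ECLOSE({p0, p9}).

Start with {p0, p9}.
From p9 via epsilon: add p11.
From p11 via epsilon: add p10.
From p10 via epsilon: add p3, p6, p8.
From p8 via epsilon: add p4.
epsilon-closure = {p0, p3, p4, p6, p8, p9, p10, p11}, which has 8 states.

8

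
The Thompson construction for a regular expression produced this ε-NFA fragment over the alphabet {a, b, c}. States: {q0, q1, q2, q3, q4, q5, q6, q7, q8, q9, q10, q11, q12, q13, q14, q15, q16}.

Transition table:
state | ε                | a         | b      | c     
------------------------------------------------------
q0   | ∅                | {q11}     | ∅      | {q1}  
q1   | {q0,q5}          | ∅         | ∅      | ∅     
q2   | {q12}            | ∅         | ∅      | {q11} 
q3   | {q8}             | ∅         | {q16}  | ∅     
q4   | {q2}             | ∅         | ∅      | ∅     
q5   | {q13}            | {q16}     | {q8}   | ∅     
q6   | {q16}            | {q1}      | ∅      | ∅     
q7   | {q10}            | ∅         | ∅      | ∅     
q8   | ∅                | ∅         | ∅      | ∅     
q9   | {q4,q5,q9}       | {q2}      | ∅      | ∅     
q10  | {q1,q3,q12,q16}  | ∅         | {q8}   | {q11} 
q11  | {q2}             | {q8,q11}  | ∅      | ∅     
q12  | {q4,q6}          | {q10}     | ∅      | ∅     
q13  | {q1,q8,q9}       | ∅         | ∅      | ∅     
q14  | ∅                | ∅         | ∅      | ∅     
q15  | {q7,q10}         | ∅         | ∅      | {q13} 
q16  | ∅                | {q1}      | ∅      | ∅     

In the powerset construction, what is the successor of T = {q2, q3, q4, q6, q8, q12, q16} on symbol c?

{q2, q4, q6, q11, q12, q16}

q2 on c → {q11}.
No c-transition from q3, q4, q6, q8, q12, q16.
Union after reading c: {q11}.
Now take the ε-closure:
From q11 via ε: add q2.
From q2 via ε: add q12.
From q12 via ε: add q4, q6.
From q6 via ε: add q16.
No new states can be added; the closed set is {q2, q4, q6, q11, q12, q16}.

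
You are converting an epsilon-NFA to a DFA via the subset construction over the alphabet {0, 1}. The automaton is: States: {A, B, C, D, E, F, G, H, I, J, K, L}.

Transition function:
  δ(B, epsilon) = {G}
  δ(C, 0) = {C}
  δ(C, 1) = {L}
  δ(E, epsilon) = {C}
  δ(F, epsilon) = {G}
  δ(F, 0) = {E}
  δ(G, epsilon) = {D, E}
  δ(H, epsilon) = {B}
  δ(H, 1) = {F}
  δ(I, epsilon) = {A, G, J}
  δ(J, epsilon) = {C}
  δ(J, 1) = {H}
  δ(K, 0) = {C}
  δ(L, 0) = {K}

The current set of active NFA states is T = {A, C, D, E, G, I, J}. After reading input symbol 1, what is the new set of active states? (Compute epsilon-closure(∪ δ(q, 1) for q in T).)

{B, C, D, E, G, H, L}

C on 1 → {L}.
J on 1 → {H}.
No 1-transition from A, D, E, G, I.
Union after reading 1: {H, L}.
Now take the epsilon-closure:
From H via epsilon: add B.
From B via epsilon: add G.
From G via epsilon: add D, E.
From E via epsilon: add C.
No new states can be added; the closed set is {B, C, D, E, G, H, L}.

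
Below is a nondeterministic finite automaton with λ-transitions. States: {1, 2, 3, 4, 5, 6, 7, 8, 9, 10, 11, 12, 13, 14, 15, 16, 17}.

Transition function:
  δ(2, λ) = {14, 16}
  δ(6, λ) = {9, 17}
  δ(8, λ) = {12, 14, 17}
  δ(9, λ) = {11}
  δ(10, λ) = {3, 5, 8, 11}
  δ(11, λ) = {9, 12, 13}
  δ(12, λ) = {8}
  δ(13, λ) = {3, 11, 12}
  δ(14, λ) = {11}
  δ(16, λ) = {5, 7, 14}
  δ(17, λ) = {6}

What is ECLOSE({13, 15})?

Start with {13, 15}.
From 13 via λ: add 3, 11, 12.
From 11 via λ: add 9.
From 12 via λ: add 8.
From 8 via λ: add 14, 17.
From 17 via λ: add 6.
No new states can be added; the closed set is {3, 6, 8, 9, 11, 12, 13, 14, 15, 17}.

{3, 6, 8, 9, 11, 12, 13, 14, 15, 17}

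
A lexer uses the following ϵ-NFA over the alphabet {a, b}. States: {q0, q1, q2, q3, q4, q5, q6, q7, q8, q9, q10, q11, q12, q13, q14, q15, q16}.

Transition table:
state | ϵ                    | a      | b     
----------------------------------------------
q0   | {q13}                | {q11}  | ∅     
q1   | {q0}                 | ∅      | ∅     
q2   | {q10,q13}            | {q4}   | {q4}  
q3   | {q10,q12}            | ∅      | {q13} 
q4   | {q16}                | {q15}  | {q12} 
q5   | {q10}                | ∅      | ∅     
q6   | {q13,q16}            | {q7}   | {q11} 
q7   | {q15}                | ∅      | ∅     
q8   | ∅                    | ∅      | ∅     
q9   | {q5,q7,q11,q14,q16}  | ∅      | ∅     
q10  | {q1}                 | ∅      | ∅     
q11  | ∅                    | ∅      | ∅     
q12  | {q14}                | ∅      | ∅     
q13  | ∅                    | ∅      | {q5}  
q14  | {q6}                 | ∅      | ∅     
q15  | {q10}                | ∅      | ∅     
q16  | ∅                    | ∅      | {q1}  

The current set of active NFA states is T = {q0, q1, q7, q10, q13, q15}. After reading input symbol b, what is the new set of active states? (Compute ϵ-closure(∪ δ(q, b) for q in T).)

q13 on b → {q5}.
No b-transition from q0, q1, q7, q10, q15.
Union after reading b: {q5}.
Now take the ϵ-closure:
From q5 via ϵ: add q10.
From q10 via ϵ: add q1.
From q1 via ϵ: add q0.
From q0 via ϵ: add q13.
No new states can be added; the closed set is {q0, q1, q5, q10, q13}.

{q0, q1, q5, q10, q13}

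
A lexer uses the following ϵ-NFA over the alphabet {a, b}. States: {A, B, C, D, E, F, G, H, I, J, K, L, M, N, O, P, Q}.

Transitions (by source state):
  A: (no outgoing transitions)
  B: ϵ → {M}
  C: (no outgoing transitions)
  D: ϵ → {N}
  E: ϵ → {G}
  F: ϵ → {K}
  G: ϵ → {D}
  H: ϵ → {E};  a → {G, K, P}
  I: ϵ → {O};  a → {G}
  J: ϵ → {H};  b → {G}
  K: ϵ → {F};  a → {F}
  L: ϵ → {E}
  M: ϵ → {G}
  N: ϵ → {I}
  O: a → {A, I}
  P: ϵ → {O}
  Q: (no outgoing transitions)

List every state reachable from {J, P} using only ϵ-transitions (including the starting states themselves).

Start with {J, P}.
From J via ϵ: add H.
From P via ϵ: add O.
From H via ϵ: add E.
From E via ϵ: add G.
From G via ϵ: add D.
From D via ϵ: add N.
From N via ϵ: add I.
No new states can be added; the closed set is {D, E, G, H, I, J, N, O, P}.

{D, E, G, H, I, J, N, O, P}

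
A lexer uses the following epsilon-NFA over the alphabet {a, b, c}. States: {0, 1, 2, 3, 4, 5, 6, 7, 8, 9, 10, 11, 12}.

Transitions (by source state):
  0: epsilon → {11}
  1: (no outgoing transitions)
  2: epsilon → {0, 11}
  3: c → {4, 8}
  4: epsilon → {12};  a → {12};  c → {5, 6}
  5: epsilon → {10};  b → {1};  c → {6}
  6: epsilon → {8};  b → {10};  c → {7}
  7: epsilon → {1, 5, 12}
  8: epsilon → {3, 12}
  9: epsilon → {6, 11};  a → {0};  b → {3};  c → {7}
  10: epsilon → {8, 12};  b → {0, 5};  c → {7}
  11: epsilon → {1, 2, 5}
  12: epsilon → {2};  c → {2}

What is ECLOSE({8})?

{0, 1, 2, 3, 5, 8, 10, 11, 12}

Start with {8}.
From 8 via epsilon: add 3, 12.
From 12 via epsilon: add 2.
From 2 via epsilon: add 0, 11.
From 11 via epsilon: add 1, 5.
From 5 via epsilon: add 10.
No new states can be added; the closed set is {0, 1, 2, 3, 5, 8, 10, 11, 12}.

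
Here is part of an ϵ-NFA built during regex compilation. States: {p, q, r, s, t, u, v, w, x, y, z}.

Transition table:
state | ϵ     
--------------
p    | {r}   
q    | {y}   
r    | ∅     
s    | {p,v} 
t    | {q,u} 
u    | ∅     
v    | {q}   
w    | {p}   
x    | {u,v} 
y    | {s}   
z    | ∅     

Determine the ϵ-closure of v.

{p, q, r, s, v, y}

Start with {v}.
From v via ϵ: add q.
From q via ϵ: add y.
From y via ϵ: add s.
From s via ϵ: add p.
From p via ϵ: add r.
No new states can be added; the closed set is {p, q, r, s, v, y}.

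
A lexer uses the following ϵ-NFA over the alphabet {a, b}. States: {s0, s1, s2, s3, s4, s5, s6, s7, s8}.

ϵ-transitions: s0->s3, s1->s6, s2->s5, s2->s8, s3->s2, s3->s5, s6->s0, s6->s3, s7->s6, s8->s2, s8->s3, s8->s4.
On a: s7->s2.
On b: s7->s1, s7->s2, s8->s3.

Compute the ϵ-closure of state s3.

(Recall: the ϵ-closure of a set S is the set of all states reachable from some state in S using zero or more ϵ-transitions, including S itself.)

Start with {s3}.
From s3 via ϵ: add s2, s5.
From s2 via ϵ: add s8.
From s8 via ϵ: add s4.
No new states can be added; the closed set is {s2, s3, s4, s5, s8}.

{s2, s3, s4, s5, s8}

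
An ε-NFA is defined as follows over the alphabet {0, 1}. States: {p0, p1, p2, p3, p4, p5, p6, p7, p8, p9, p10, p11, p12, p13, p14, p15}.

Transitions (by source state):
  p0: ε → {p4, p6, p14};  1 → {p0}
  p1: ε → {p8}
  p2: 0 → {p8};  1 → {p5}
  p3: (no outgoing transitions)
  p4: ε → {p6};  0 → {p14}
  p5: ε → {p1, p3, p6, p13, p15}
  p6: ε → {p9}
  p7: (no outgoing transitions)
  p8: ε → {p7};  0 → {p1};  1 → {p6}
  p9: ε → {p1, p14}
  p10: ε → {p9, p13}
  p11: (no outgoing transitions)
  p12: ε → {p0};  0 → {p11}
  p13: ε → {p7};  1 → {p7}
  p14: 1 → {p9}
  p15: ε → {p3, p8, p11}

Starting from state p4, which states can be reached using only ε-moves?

{p1, p4, p6, p7, p8, p9, p14}

Start with {p4}.
From p4 via ε: add p6.
From p6 via ε: add p9.
From p9 via ε: add p1, p14.
From p1 via ε: add p8.
From p8 via ε: add p7.
No new states can be added; the closed set is {p1, p4, p6, p7, p8, p9, p14}.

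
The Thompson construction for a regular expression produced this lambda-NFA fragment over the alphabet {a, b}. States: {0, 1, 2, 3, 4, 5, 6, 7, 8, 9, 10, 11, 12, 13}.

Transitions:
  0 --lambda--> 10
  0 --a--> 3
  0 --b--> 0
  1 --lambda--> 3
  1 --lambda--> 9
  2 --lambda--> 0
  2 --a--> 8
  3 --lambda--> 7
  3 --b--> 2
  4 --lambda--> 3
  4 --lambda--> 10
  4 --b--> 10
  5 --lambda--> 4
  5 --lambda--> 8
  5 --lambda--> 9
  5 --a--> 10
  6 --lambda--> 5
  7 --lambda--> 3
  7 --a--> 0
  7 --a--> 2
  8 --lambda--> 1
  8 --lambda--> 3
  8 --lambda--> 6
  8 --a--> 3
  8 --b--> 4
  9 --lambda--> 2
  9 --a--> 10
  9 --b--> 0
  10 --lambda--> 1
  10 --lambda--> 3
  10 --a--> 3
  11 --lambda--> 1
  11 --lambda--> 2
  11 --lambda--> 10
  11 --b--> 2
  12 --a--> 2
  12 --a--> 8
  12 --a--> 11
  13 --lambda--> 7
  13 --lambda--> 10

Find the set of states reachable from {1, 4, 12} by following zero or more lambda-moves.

{0, 1, 2, 3, 4, 7, 9, 10, 12}

Start with {1, 4, 12}.
From 1 via lambda: add 3, 9.
From 4 via lambda: add 10.
From 3 via lambda: add 7.
From 9 via lambda: add 2.
From 2 via lambda: add 0.
No new states can be added; the closed set is {0, 1, 2, 3, 4, 7, 9, 10, 12}.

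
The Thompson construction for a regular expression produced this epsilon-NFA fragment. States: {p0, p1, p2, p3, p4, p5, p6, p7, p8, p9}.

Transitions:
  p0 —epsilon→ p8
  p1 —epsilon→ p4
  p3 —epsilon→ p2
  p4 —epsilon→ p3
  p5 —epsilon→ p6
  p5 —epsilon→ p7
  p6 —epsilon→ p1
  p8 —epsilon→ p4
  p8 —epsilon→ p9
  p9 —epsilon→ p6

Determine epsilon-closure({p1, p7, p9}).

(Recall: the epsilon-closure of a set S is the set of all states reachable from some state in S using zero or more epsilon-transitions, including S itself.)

{p1, p2, p3, p4, p6, p7, p9}

Start with {p1, p7, p9}.
From p1 via epsilon: add p4.
From p9 via epsilon: add p6.
From p4 via epsilon: add p3.
From p3 via epsilon: add p2.
No new states can be added; the closed set is {p1, p2, p3, p4, p6, p7, p9}.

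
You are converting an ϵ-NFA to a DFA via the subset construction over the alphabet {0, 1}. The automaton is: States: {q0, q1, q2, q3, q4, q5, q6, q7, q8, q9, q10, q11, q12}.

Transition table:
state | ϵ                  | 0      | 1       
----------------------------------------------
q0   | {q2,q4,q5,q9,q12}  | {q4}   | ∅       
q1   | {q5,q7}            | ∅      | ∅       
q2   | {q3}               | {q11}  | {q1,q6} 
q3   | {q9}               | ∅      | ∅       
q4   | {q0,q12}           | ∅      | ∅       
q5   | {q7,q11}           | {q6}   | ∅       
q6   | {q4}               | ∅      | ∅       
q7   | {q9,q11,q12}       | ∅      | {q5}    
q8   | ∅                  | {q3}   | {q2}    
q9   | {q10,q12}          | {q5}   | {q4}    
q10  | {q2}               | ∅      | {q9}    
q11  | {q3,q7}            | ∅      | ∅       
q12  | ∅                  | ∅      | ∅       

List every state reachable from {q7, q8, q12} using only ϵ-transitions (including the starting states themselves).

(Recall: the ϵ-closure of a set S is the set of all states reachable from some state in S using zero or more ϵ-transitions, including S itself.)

Start with {q7, q8, q12}.
From q7 via ϵ: add q9, q11.
From q9 via ϵ: add q10.
From q11 via ϵ: add q3.
From q10 via ϵ: add q2.
No new states can be added; the closed set is {q2, q3, q7, q8, q9, q10, q11, q12}.

{q2, q3, q7, q8, q9, q10, q11, q12}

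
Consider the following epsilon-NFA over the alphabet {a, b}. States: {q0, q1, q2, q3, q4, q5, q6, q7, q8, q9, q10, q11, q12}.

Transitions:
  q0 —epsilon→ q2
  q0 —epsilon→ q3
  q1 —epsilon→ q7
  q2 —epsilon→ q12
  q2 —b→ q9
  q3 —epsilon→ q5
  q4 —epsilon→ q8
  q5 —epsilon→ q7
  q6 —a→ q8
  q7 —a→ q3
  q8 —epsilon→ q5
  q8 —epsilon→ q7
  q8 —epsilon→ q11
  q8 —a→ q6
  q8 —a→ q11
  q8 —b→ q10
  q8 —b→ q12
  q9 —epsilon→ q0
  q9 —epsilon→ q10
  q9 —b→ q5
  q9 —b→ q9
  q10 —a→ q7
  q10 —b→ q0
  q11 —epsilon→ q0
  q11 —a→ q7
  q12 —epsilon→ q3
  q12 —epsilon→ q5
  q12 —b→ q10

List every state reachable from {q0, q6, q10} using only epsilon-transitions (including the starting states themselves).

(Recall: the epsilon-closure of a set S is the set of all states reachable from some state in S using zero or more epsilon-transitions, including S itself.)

Start with {q0, q6, q10}.
From q0 via epsilon: add q2, q3.
From q2 via epsilon: add q12.
From q3 via epsilon: add q5.
From q5 via epsilon: add q7.
No new states can be added; the closed set is {q0, q2, q3, q5, q6, q7, q10, q12}.

{q0, q2, q3, q5, q6, q7, q10, q12}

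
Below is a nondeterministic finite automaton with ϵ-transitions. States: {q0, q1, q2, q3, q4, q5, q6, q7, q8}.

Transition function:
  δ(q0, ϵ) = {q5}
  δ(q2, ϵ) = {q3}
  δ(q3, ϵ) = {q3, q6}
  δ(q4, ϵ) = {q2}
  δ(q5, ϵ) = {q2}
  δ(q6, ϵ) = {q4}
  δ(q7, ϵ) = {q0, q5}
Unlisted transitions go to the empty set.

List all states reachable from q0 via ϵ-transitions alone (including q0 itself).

{q0, q2, q3, q4, q5, q6}

Start with {q0}.
From q0 via ϵ: add q5.
From q5 via ϵ: add q2.
From q2 via ϵ: add q3.
From q3 via ϵ: add q6.
From q6 via ϵ: add q4.
No new states can be added; the closed set is {q0, q2, q3, q4, q5, q6}.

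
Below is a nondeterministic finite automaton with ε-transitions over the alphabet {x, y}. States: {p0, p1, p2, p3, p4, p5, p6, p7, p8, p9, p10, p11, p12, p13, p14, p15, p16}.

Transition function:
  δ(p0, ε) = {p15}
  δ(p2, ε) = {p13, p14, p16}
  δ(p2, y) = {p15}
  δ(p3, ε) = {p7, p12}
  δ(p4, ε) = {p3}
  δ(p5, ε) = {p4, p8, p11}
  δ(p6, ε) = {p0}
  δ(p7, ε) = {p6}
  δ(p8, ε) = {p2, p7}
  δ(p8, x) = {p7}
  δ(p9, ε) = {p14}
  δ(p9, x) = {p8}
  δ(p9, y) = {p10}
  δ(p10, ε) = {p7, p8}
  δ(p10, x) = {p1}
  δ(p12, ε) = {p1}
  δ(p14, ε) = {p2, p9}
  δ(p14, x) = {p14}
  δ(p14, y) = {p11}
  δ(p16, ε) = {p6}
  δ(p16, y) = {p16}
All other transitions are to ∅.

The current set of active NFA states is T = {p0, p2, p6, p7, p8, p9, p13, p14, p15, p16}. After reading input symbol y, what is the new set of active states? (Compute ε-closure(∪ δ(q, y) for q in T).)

{p0, p2, p6, p7, p8, p9, p10, p11, p13, p14, p15, p16}

p2 on y → {p15}.
p9 on y → {p10}.
p14 on y → {p11}.
p16 on y → {p16}.
No y-transition from p0, p6, p7, p8, p13, p15.
Union after reading y: {p10, p11, p15, p16}.
Now take the ε-closure:
From p10 via ε: add p7, p8.
From p16 via ε: add p6.
From p6 via ε: add p0.
From p8 via ε: add p2.
From p2 via ε: add p13, p14.
From p14 via ε: add p9.
No new states can be added; the closed set is {p0, p2, p6, p7, p8, p9, p10, p11, p13, p14, p15, p16}.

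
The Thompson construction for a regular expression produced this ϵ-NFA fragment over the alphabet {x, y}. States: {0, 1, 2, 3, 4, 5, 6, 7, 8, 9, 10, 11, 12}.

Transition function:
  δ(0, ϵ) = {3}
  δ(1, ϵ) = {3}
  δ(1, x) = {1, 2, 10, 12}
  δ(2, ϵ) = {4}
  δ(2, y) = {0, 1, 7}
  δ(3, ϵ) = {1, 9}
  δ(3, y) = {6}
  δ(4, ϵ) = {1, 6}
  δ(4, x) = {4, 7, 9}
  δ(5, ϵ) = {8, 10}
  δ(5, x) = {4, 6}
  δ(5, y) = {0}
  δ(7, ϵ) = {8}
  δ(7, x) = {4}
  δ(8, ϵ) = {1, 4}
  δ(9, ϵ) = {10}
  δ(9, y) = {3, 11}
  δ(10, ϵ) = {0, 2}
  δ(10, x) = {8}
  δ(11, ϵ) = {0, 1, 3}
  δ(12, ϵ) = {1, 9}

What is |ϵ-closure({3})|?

Start with {3}.
From 3 via ϵ: add 1, 9.
From 9 via ϵ: add 10.
From 10 via ϵ: add 0, 2.
From 2 via ϵ: add 4.
From 4 via ϵ: add 6.
ϵ-closure = {0, 1, 2, 3, 4, 6, 9, 10}, which has 8 states.

8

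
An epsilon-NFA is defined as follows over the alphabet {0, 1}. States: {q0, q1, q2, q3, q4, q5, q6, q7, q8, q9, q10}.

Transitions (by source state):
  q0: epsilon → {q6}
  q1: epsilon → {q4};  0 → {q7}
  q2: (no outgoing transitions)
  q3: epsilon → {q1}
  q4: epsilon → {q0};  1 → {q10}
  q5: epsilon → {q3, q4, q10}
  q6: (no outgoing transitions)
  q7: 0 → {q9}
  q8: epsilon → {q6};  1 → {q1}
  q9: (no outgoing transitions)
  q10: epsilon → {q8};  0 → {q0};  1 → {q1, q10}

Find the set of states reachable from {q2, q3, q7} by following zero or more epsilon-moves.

{q0, q1, q2, q3, q4, q6, q7}

Start with {q2, q3, q7}.
From q3 via epsilon: add q1.
From q1 via epsilon: add q4.
From q4 via epsilon: add q0.
From q0 via epsilon: add q6.
No new states can be added; the closed set is {q0, q1, q2, q3, q4, q6, q7}.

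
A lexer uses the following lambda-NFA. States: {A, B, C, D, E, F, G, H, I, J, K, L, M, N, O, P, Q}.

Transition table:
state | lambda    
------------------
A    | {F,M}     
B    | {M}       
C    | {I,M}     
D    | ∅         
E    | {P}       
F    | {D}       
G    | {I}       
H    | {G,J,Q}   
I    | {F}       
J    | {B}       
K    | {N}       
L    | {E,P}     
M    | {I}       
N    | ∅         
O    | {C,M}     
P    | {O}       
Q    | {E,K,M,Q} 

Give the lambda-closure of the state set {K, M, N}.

{D, F, I, K, M, N}

Start with {K, M, N}.
From M via lambda: add I.
From I via lambda: add F.
From F via lambda: add D.
No new states can be added; the closed set is {D, F, I, K, M, N}.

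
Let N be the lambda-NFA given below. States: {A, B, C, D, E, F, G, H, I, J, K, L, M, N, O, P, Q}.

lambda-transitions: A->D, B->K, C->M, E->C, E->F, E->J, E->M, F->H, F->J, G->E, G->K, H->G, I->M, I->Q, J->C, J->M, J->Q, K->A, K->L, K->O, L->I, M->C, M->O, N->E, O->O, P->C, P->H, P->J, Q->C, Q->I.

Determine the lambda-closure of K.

{A, C, D, I, K, L, M, O, Q}

Start with {K}.
From K via lambda: add A, L, O.
From A via lambda: add D.
From L via lambda: add I.
From I via lambda: add M, Q.
From M via lambda: add C.
No new states can be added; the closed set is {A, C, D, I, K, L, M, O, Q}.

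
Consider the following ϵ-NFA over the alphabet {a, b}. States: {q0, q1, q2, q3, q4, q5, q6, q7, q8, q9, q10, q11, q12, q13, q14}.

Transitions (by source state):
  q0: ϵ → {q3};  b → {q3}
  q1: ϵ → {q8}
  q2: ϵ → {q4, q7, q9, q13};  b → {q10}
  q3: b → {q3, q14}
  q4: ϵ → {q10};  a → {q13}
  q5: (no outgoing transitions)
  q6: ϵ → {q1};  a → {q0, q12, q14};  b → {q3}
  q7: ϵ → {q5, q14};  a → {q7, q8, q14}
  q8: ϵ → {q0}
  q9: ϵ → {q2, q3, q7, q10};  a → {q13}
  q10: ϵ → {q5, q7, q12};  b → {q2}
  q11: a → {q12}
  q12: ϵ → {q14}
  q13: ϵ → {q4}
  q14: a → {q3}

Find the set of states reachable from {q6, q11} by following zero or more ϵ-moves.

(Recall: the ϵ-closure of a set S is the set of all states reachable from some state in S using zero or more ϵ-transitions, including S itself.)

Start with {q6, q11}.
From q6 via ϵ: add q1.
From q1 via ϵ: add q8.
From q8 via ϵ: add q0.
From q0 via ϵ: add q3.
No new states can be added; the closed set is {q0, q1, q3, q6, q8, q11}.

{q0, q1, q3, q6, q8, q11}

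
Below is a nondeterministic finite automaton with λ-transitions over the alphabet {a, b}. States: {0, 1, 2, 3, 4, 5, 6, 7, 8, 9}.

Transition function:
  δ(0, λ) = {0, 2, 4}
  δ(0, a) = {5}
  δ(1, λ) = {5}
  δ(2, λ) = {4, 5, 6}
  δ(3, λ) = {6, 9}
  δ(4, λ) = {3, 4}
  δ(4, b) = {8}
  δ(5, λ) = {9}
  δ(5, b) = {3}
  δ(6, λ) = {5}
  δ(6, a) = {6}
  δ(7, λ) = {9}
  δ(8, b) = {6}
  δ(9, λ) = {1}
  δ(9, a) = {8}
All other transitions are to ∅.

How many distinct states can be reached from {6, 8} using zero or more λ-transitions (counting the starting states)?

Start with {6, 8}.
From 6 via λ: add 5.
From 5 via λ: add 9.
From 9 via λ: add 1.
λ-closure = {1, 5, 6, 8, 9}, which has 5 states.

5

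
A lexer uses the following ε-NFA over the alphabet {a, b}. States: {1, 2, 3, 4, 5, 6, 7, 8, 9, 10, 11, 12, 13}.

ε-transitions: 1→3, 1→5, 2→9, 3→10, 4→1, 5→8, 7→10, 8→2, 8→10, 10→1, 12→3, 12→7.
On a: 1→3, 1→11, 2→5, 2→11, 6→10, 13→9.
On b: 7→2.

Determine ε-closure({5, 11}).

{1, 2, 3, 5, 8, 9, 10, 11}

Start with {5, 11}.
From 5 via ε: add 8.
From 8 via ε: add 2, 10.
From 2 via ε: add 9.
From 10 via ε: add 1.
From 1 via ε: add 3.
No new states can be added; the closed set is {1, 2, 3, 5, 8, 9, 10, 11}.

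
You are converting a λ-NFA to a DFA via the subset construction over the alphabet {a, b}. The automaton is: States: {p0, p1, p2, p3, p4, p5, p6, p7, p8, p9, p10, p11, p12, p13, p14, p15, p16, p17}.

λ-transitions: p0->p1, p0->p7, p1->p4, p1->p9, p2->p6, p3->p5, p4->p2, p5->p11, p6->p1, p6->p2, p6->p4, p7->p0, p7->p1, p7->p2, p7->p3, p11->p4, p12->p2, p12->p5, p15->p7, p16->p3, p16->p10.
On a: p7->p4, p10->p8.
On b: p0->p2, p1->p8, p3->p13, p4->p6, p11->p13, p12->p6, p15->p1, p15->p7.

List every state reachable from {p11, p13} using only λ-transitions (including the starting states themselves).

Start with {p11, p13}.
From p11 via λ: add p4.
From p4 via λ: add p2.
From p2 via λ: add p6.
From p6 via λ: add p1.
From p1 via λ: add p9.
No new states can be added; the closed set is {p1, p2, p4, p6, p9, p11, p13}.

{p1, p2, p4, p6, p9, p11, p13}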